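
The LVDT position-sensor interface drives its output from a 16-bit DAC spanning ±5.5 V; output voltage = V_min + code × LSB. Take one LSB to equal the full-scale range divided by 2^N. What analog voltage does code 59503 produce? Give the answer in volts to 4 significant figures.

Span: 5.5 V − (-5.5 V) = 11 V. LSB = 11 V / 2^16.
Output = V_min + (59503/65536) × range = -5.5 + 0.907944 × 11 V
      = -5.5 V + 9.98738 V = 4.48738 V.

4.487 V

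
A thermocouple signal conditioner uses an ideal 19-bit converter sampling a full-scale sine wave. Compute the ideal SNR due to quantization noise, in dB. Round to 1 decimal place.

6.02(19) + 1.76 = 114.38 + 1.76 = 116.14 dB.

116.1 dB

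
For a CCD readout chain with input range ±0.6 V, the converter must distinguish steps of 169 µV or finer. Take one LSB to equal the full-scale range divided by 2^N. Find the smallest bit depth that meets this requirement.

Span: 0.6 V − (-0.6 V) = 1.2 V.
Required number of levels: 1.2/169 µV = 7100.6; smallest N with 2^N ≥ that is 13.

13 bits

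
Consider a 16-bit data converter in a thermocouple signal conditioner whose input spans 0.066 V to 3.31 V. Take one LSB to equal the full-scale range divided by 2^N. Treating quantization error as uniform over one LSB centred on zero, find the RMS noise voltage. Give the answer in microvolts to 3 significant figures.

The full-scale span is 3.31 − (0.066) = 3.244 V.
LSB = 3.244 V ÷ 2^16 = 3.244/65536 V = 49.500 µV.
σ_q = LSB/√12 = 49.500 µV/3.4641 = 14.3 µV.

14.3 µV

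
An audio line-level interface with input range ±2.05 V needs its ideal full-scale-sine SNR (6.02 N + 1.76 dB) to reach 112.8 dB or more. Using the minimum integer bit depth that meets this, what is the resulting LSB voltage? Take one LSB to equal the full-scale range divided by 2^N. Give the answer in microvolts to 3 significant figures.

7.82 µV

Full-scale range = 2.05 V − (-2.05 V) = 4.1 V.
N ≥ (112.8 − 1.76)/6.02 = 18.445 → N_min = 19.
LSB = 4.1 V / 2^19 = 7.82 µV.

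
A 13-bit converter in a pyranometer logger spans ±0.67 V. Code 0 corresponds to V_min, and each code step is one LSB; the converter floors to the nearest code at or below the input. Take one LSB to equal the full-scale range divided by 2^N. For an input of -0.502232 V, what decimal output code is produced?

1025

Full-scale range = 0.67 V − (-0.67 V) = 1.34 V. LSB = 1.34 V / 2^13 ≈ 163.6 µV.
(V_in − V_min) × 2^13/range = (-0.502232 − (-0.67)) × 8192/1.34 = 1025.638.
Floor → code = 1025.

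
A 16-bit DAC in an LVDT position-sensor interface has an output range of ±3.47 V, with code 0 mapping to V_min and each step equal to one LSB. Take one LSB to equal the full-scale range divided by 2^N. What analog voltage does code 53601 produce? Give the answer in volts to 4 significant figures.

The full-scale span is 3.47 − (-3.47) = 6.94 V. LSB = 6.94 V / 2^16.
V_out = -3.47 + 53601 × (6.94/65536) V
      = -3.47 + 5.67613 = 2.20613 V.

2.206 V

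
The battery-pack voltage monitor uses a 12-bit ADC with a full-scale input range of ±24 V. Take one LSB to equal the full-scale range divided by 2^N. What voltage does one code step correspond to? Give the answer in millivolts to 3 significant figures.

11.7 mV

Full-scale range = 24 V − (-24 V) = 48 V.
There are 2^12 = 4096 steps.
LSB = 48 V / 2^12 = 11.7 mV.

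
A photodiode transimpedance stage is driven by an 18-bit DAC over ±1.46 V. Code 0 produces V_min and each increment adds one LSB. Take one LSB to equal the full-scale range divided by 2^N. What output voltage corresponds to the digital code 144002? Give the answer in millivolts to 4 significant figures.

144.0 mV

The full-scale span is 1.46 − (-1.46) = 2.92 V. LSB = 2.92 V / 2^18.
V_out = -1.46 + 144002 × (2.92/262144) V
      = -1.46 + 1.60403 = 0.144026 V.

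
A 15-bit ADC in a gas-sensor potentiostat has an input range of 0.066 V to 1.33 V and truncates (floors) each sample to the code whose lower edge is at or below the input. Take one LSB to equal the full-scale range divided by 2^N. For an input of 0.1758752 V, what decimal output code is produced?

2848

Span: 1.33 V − (0.066 V) = 1.264 V. LSB = 1.264 V / 2^15 ≈ 38.57 µV.
V_in − V_min = 0.1758752 − (0.066) = 0.1098752 V.
Divide by LSB: 0.1098752 × 32768/1.264 = 2848.4102.
Truncating gives code 2848.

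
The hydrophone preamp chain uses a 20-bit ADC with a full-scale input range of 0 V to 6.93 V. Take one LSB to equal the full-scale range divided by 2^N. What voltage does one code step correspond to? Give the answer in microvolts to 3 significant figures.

6.61 µV

V_FS = 6.93 V.
2^20 = 1048576 levels.
LSB = 6.93 V ÷ 2^20 = 6.93/1048576 V = 6.61 µV.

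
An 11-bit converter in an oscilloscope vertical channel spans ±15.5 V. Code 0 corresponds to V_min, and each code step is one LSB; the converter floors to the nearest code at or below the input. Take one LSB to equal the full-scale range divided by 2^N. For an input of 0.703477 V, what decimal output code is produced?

The full-scale span is 15.5 − (-15.5) = 31 V. LSB = 31 V / 2^11 ≈ 15.14 mV.
code = ⌊(V_in − V_min)/LSB⌋ = ⌊(V_in − V_min) × 2^11 / range⌋
     = ⌊(0.703477 − (-15.5)) × 2048 / 31⌋ = ⌊16.203477 × 2048/31⌋
     = ⌊1070.475⌋ = 1070.

1070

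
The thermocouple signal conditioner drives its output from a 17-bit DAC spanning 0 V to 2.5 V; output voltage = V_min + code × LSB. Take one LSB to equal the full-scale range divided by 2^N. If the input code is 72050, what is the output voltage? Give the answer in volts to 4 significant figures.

V_FS = 2.5 V. LSB = 2.5 V / 2^17.
V_out = V_min + code × LSB = 0 V + 72050 × 2.5 V / 131072
      = 0 V + 1.37424 V = 1.37424 V.

1.374 V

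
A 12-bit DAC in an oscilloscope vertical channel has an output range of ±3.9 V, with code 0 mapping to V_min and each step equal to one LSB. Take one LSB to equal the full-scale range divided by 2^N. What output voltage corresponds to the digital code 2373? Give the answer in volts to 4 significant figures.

Full-scale range = 3.9 V − (-3.9 V) = 7.8 V. LSB = 7.8 V / 2^12.
Output = V_min + (2373/4096) × range = -3.9 + 0.579346 × 7.8 V
      = -3.9 + 4.51890 = 0.618896 V.

0.6189 V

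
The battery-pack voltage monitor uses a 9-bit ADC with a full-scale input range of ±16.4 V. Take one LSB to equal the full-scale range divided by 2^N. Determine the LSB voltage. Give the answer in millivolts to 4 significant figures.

64.06 mV

Span: 16.4 V − (-16.4 V) = 32.8 V.
2^9 = 512 levels.
Step size = 32.8/512 V = 64.06 mV.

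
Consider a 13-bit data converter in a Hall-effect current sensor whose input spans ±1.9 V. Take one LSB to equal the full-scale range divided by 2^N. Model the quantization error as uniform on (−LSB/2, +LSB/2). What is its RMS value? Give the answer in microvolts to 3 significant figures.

Full-scale range = 1.9 V − (-1.9 V) = 3.8 V.
LSB = 3.8 V / 2^13 = 463.87 µV.
σ_q = LSB/√12 = 463.87 µV/3.4641 = 134 µV.

134 µV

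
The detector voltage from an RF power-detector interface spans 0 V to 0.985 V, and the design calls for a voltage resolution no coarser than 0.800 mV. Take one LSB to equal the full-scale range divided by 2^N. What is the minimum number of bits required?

V_FS = 0.985 V.
Levels needed ≥ 0.985/0.800 mV = 1231. 2^11 = 2048 suffices, so N_min = 11.

11 bits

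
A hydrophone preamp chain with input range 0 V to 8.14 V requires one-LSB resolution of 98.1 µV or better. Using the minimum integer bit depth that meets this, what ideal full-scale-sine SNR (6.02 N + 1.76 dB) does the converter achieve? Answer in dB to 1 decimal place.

Range is 8.14 V.
8.14 V / 98.1 µV = 82980. Since 2^16 = 65536 and 2^17 = 131072, N = 17.
SNR = 6.02 × 17 + 1.76 = 104.10 dB.

104.1 dB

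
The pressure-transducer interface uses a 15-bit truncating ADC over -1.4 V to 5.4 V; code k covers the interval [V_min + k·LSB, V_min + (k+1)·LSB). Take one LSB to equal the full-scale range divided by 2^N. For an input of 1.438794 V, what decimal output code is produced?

The full-scale span is 5.4 − (-1.4) = 6.8 V. LSB = 6.8 V / 2^15 ≈ 207.5 µV.
V_in − V_min = 1.438794 − (-1.4) = 2.838794 V.
Divide by LSB: 2.838794 × 32768/6.8 = 13679.6473.
Truncating gives code 13679.

13679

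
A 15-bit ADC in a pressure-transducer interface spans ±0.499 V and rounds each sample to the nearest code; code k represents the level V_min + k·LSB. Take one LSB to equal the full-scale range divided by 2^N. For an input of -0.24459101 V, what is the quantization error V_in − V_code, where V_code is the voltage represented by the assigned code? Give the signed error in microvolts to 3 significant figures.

+5.49 µV

Full-scale range = 0.499 V − (-0.499 V) = 0.998 V. LSB = 0.998 V / 2^15 ≈ 30.46 µV.
Position in LSBs: (-0.24459101 − (-0.499)) × 32768/0.998 = 8353.1801; rounding gives k = 8353.
V_code = -0.499 + (8353/32768) × 0.998 = -0.24459649658 V.
e = -0.24459101 − (-0.24459649658) = +5.49 µV.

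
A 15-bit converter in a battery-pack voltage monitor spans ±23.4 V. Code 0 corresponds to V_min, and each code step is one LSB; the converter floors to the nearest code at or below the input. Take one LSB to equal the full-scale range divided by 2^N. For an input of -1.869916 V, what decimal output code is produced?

15074

Span: 23.4 V − (-23.4 V) = 46.8 V. LSB = 46.8 V / 2^15 ≈ 1.428 mV.
(V_in − V_min) × 2^15/range = (-1.869916 − (-23.4)) × 32768/46.8 = 15074.739.
Floor → code = 15074.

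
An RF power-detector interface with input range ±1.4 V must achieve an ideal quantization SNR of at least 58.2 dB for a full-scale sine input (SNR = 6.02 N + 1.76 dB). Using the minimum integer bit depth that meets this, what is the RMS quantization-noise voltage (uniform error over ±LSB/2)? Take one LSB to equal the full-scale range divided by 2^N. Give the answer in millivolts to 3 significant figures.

0.789 mV

The full-scale span is 1.4 − (-1.4) = 2.8 V.
6.02 N + 1.76 ≥ 58.2 gives N ≥ 9.375, so the minimum integer is 10.
LSB = 2.8 V ÷ 2^10 = 2.8/1024 V = 2.7344 mV.
σ_q = LSB/√12 = 2.7344 mV/3.4641 = 0.789 mV.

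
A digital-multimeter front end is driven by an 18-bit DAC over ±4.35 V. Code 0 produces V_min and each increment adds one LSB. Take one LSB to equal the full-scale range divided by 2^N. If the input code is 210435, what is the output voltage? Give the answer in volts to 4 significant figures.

Range = 4.35 − (-4.35) = 8.7 V. LSB = 8.7 V / 2^18.
V_out = -4.35 + 210435 × (8.7/262144) V
      = -4.35 V + 6.98389 V = 2.63389 V.

2.634 V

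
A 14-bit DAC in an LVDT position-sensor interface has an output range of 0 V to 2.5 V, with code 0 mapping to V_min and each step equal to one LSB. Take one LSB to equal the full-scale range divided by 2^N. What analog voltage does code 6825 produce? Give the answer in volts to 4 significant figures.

1.041 V

V_FS = 2.5 V. LSB = 2.5 V / 2^14.
Output = V_min + (6825/16384) × range = 0 + 0.416565 × 2.5 V
      = 0 + 1.04141 = 1.04141 V.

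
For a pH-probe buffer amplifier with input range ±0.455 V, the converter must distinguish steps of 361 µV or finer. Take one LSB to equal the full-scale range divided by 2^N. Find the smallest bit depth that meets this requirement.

12 bits

The full-scale span is 0.455 − (-0.455) = 0.91 V.
Levels needed ≥ 0.91/361 µV = 2521. 2^12 = 4096 suffices, so N_min = 12.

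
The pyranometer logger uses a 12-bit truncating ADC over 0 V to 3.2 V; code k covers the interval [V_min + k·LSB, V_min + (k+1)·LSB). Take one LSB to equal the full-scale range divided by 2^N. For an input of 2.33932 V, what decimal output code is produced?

2994

V_FS = 3.2 V. LSB = 3.2 V / 2^12 ≈ 0.7812 mV.
code = ⌊(V_in − V_min)/LSB⌋ = ⌊(V_in − V_min) × 2^12 / range⌋
     = ⌊(2.33932 − (0)) × 4096 / 3.2⌋ = ⌊2.33932 × 4096/3.2⌋
     = ⌊2994.330⌋ = 2994.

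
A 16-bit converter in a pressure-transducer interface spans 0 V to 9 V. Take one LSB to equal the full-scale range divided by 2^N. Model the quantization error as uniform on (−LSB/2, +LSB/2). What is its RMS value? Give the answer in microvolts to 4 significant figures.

Range is 9 V.
LSB = 9 V ÷ 2^16 = 9/65536 V = 137.329 µV.
σ_q = LSB/√12 = 137.329 µV/3.4641 = 39.64 µV.

39.64 µV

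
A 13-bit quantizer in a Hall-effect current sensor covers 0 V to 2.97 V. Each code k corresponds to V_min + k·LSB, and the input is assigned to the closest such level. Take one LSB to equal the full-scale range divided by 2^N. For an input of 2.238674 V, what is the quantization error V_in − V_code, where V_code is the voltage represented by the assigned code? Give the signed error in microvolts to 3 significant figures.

Full-scale range = 2.97 V. LSB = 2.97 V / 2^13 ≈ 362.5 µV.
(V_in − V_min)/LSB = (2.238674 − (0)) × 8192/2.97 = 6174.8207 → nearest code k = 6175.
V_code = 0 + (6175/8192) × 2.97 = 2.238739014 V.
Error = V_in − V_code = 2.238674 − (2.238739014) = −65.0 µV.

−65.0 µV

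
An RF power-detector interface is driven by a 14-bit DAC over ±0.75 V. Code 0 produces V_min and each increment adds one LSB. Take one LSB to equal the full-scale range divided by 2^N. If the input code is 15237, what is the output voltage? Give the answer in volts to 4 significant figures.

Range = 0.75 − (-0.75) = 1.5 V. LSB = 1.5 V / 2^14.
Output = V_min + (15237/16384) × range = -0.75 + 0.929993 × 1.5 V
      = -0.75 + 1.39499 = 0.644989 V.

0.6450 V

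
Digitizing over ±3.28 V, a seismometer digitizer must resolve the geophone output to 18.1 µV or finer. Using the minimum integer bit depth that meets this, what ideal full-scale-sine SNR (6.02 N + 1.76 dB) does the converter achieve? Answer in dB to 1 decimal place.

Span: 3.28 V − (-3.28 V) = 6.56 V.
6.56 V / 18.1 µV = 362400. Since 2^18 = 262144 and 2^19 = 524288, N = 19.
6.02(19) + 1.76 = 116.14 dB.

116.1 dB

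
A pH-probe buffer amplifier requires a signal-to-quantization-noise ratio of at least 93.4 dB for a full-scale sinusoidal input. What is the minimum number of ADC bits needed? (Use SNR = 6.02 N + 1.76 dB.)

Solving 6.02 N ≥ 93.4 − 1.76: N ≥ 15.223. Round up → N = 16.

16 bits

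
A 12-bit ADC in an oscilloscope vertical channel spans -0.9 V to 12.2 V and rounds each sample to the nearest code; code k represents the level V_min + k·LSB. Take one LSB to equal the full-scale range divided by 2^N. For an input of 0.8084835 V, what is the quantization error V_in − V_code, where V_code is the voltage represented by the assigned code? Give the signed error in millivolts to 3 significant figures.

Range = 12.2 − (-0.9) = 13.1 V. LSB = 13.1 V / 2^12 ≈ 3.198 mV.
(0.8084835 − (-0.9)) / LSB = 1.7084835 × 4096/13.1 = 534.1945. Nearest integer: k = 534.
V_code = -0.9 + (534/4096) × 13.1 = 0.8078613281 V.
Error = V_in − V_code = 0.8084835 − (0.8078613281) = +0.622 mV.

+0.622 mV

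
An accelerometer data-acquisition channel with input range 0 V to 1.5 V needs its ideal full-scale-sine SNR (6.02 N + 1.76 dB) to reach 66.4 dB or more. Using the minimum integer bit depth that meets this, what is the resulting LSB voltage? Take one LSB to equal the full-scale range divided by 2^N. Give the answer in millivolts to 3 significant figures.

V_FS = 1.5 V.
N ≥ (66.4 − 1.76)/6.02 = 10.738 → N_min = 11.
Step size = 1.5/2048 V = 0.732 mV.

0.732 mV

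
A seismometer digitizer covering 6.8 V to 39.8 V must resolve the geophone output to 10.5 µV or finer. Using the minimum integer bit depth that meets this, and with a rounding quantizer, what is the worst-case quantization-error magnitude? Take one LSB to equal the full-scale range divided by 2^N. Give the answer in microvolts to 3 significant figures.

3.93 µV

The full-scale span is 39.8 − (6.8) = 33 V.
Levels needed ≥ 33/10.5 µV = 3.143e6. 2^22 = 4194304 suffices, so N_min = 22.
Step size = 33/4194304 V = 7.8678 µV.
Half an LSB is 3.93 µV.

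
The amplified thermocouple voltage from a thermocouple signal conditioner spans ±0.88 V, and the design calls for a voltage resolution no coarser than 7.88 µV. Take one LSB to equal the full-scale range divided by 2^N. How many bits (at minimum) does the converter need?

Range = 0.88 − (-0.88) = 1.76 V.
Required number of levels: 1.76/7.88 µV = 223350; smallest N with 2^N ≥ that is 18.

18 bits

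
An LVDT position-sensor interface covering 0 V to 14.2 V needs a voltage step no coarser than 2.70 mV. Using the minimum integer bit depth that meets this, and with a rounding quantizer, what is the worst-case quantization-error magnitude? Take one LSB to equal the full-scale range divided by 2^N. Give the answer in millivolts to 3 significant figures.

0.867 mV

Full-scale range = 14.2 V.
Required number of levels: 14.2/2.70 mV = 5259.3; smallest N with 2^N ≥ that is 13.
Step size = 14.2/8192 V = 1.7334 mV.
|e|_max = LSB/2 = 0.867 mV.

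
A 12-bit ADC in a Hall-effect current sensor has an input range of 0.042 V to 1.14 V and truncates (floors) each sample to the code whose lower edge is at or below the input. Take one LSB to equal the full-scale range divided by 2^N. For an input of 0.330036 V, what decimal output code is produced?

1074

Span: 1.14 V − (0.042 V) = 1.098 V. LSB = 1.098 V / 2^12 ≈ 268.1 µV.
V_in − V_min = 0.330036 − (0.042) = 0.288036 V.
Divide by LSB: 0.288036 × 4096/1.098 = 1074.4950.
Truncating gives code 1074.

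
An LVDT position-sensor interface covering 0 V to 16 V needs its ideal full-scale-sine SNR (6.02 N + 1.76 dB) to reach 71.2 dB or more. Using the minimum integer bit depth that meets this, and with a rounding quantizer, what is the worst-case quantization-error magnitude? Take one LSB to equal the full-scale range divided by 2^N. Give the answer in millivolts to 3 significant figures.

1.95 mV

Full-scale range = 16 V.
Required N = ⌈(71.2 − 1.76)/6.02⌉ = ⌈11.535⌉ = 12.
Step size = 16/4096 V = 3.9063 mV.
Half an LSB is 1.95 mV.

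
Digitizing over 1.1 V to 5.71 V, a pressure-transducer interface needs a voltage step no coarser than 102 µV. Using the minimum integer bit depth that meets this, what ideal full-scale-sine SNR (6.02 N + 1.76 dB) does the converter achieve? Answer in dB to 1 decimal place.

Range = 5.71 − (1.1) = 4.61 V.
Required number of levels: 4.61/102 µV = 45196; smallest N with 2^N ≥ that is 16.
6.02(16) + 1.76 = 98.08 dB.

98.1 dB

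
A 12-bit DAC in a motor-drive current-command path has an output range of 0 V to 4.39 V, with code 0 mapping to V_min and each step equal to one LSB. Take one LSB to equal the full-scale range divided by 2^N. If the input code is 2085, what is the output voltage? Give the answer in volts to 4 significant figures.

2.235 V

V_FS = 4.39 V. LSB = 4.39 V / 2^12.
Output = V_min + (2085/4096) × range = 0 + 0.509033 × 4.39 V
      = 0 + 2.23466 = 2.23466 V.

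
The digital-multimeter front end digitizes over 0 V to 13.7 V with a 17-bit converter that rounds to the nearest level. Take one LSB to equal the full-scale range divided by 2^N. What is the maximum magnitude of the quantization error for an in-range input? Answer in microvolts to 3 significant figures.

Span = 13.7 V.
LSB = 13.7 V ÷ 2^17 = 13.7/131072 V = 104.52 µV.
Worst-case error for round-to-nearest is half an LSB: 52.3 µV.

52.3 µV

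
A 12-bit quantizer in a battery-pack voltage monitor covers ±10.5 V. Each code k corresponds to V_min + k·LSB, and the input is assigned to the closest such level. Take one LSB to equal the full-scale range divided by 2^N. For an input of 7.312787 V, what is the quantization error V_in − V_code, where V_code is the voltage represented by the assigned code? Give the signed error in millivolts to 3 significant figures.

+1.75 mV

Span: 10.5 V − (-10.5 V) = 21 V. LSB = 21 V / 2^12 ≈ 5.127 mV.
Position in LSBs: (7.312787 − (-10.5)) × 4096/21 = 3474.3417; rounding gives k = 3474.
V_code = V_min + k × range/2^12 = -10.5 + 3474 × 21/4096 = 7.311035156 V.
V_in − V_code = 7.312787 − (7.311035156) = +1.75 mV.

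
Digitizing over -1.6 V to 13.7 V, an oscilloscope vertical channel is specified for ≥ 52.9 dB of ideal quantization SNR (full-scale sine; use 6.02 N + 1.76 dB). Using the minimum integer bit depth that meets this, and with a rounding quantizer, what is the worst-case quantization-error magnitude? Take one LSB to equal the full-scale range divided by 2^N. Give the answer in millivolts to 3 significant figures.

Full-scale range = 13.7 V − (-1.6 V) = 15.3 V.
Solving 6.02 N ≥ 52.9 − 1.76: N ≥ 8.495. Round up → N = 9.
LSB = 15.3 V / 2^9 = 29.883 mV.
Max error for round-to-nearest is LSB/2 = 14.9 mV.

14.9 mV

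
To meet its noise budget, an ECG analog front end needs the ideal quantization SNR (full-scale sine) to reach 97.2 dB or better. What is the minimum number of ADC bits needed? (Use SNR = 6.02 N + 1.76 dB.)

16 bits

N ≥ (97.2 − 1.76)/6.02 = 15.854 → N_min = 16.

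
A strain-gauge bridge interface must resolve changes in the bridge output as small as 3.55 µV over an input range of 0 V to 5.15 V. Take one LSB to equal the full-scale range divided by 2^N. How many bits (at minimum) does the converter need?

21 bits

Full-scale range = 5.15 V.
Levels needed ≥ 5.15/3.55 µV = 1.451e6. 2^21 = 2097152 suffices, so N_min = 21.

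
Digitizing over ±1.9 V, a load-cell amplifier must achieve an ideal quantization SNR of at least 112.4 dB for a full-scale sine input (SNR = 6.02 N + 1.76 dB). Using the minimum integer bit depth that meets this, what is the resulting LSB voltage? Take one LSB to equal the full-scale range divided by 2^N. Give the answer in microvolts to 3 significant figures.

7.25 µV

Range = 1.9 − (-1.9) = 3.8 V.
Solving 6.02 N ≥ 112.4 − 1.76: N ≥ 18.379. Round up → N = 19.
LSB = 3.8 V ÷ 2^19 = 3.8/524288 V = 7.25 µV.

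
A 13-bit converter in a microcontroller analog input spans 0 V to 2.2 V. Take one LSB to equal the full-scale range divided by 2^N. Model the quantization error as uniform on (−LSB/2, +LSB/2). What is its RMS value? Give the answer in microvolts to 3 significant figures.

77.5 µV

Full-scale range = 2.2 V.
LSB = 2.2 V / 2^13 = 268.55 µV.
σ_q = LSB/√12 = 268.55 µV/3.4641 = 77.5 µV.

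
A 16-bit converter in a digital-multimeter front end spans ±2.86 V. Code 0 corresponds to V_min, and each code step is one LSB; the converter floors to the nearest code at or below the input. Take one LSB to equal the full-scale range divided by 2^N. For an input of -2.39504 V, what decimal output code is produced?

5327

Span: 2.86 V − (-2.86 V) = 5.72 V. LSB = 5.72 V / 2^16 ≈ 87.28 µV.
V_in − V_min = -2.39504 − (-2.86) = 0.46496 V.
Divide by LSB: 0.46496 × 65536/5.72 = 5327.2060.
Truncating gives code 5327.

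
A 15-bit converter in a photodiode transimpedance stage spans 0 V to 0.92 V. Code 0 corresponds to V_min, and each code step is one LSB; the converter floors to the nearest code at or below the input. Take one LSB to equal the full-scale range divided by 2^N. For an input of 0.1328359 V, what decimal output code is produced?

4731

Range is 0.92 V. LSB = 0.92 V / 2^15 ≈ 28.08 µV.
V_in − V_min = 0.1328359 − (0) = 0.1328359 V.
Divide by LSB: 0.1328359 × 32768/0.92 = 4731.2682.
Truncating gives code 4731.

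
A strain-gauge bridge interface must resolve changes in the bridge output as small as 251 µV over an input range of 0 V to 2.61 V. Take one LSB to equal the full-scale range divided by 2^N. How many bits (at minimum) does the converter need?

V_FS = 2.61 V.
2.61 V / 251 µV = 10400. Since 2^13 = 8192 and 2^14 = 16384, N = 14.

14 bits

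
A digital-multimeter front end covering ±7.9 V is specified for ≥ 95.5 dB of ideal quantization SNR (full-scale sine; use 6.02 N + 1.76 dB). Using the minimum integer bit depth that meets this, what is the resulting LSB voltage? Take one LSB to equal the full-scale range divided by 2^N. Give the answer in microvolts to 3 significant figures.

Full-scale range = 7.9 V − (-7.9 V) = 15.8 V.
6.02 N + 1.76 ≥ 95.5 gives N ≥ 15.571, so the minimum integer is 16.
LSB = 15.8 V ÷ 2^16 = 15.8/65536 V = 241 µV.

241 µV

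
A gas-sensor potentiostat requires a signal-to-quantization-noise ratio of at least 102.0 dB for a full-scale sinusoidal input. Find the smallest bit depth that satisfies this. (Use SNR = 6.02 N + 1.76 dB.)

Required N = ⌈(102.0 − 1.76)/6.02⌉ = ⌈16.651⌉ = 17.

17 bits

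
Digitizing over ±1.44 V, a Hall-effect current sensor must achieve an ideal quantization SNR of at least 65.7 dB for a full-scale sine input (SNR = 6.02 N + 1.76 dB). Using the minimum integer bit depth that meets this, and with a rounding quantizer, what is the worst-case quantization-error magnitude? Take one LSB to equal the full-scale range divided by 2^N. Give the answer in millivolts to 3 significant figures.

0.703 mV

The full-scale span is 1.44 − (-1.44) = 2.88 V.
N ≥ (65.7 − 1.76)/6.02 = 10.621 → N_min = 11.
Step size = 2.88/2048 V = 1.4063 mV.
|e|_max = LSB/2 = 0.703 mV.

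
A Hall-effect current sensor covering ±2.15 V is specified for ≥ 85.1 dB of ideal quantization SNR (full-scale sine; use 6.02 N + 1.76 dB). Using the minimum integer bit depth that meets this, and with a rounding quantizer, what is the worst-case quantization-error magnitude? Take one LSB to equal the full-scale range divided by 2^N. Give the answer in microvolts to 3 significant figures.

Span: 2.15 V − (-2.15 V) = 4.3 V.
Required N = ⌈(85.1 − 1.76)/6.02⌉ = ⌈13.844⌉ = 14.
One LSB is 4.3 V / 16384 = 262.45 µV.
Half an LSB is 131 µV.

131 µV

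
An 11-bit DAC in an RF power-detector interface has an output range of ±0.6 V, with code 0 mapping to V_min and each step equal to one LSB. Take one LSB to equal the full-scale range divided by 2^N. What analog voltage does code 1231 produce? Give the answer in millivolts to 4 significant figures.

121.3 mV

Full-scale range = 0.6 V − (-0.6 V) = 1.2 V. LSB = 1.2 V / 2^11.
V_out = -0.6 + 1231 × (1.2/2048) V
      = -0.6 V + 0.721289 V = 0.121289 V.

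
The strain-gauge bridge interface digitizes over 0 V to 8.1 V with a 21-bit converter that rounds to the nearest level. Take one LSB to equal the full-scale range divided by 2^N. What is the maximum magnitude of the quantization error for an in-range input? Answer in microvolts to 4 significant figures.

V_FS = 8.1 V.
LSB = 8.1 V / 2^21 = 3.86238 µV.
A rounding quantizer has |error| ≤ LSB/2 = 1.931 µV.

1.931 µV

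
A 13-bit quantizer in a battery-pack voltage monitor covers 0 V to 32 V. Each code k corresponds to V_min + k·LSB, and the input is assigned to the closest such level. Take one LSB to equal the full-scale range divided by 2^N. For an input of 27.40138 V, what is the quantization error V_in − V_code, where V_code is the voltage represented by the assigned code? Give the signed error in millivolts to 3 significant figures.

V_FS = 32 V. LSB = 32 V / 2^13 ≈ 3.906 mV.
(V_in − V_min)/LSB = (27.40138 − (0)) × 8192/32 = 7014.7533 → nearest code k = 7015.
Reconstructed level: 0 + 7015 × 32/8192 V = 27.40234375 V.
Error = V_in − V_code = 27.40138 − (27.40234375) = −0.964 mV.

−0.964 mV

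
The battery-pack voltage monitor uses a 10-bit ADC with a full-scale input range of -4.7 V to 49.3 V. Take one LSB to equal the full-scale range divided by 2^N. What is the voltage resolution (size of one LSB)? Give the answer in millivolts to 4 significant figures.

Span: 49.3 V − (-4.7 V) = 54 V.
2^10 = 1024 levels.
Step size = 54/1024 V = 52.73 mV.

52.73 mV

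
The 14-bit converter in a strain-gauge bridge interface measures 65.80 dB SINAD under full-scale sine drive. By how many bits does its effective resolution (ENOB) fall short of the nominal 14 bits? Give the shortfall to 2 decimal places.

3.36 bits

N_eff = (65.80 − 1.76)/6.02 = 10.6379 bits.
Lost resolution: 14 − 10.6379 = 3.3621 bits.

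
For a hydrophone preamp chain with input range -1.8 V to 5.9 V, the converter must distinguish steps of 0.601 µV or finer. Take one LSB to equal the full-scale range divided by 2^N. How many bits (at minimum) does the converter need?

24 bits

The full-scale span is 5.9 − (-1.8) = 7.7 V.
Need 2^N ≥ 7.7 V / 0.601 µV = 1.281e7 → N_min = 24.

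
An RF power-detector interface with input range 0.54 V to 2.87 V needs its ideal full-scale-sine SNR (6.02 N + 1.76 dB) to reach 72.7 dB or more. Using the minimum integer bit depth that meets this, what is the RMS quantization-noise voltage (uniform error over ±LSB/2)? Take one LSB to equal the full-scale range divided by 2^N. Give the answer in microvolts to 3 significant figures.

164 µV

Range = 2.87 − (0.54) = 2.33 V.
6.02 N + 1.76 ≥ 72.7 gives N ≥ 11.784, so the minimum integer is 12.
LSB = 2.33 V / 2^12 = 0.56885 mV.
σ_q = LSB/√12 = 0.56885 mV/3.4641 = 164 µV.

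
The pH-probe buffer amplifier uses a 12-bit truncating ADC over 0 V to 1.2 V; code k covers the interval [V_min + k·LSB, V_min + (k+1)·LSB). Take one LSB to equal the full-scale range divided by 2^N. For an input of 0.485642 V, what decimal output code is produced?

Range is 1.2 V. LSB = 1.2 V / 2^12 ≈ 293.0 µV.
(V_in − V_min) × 2^12/range = (0.485642 − (0)) × 4096/1.2 = 1657.658.
Floor → code = 1657.

1657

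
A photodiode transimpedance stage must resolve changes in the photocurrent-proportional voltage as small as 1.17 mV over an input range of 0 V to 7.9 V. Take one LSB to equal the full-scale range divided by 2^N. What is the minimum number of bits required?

V_FS = 7.9 V.
Levels needed ≥ 7.9/1.17 mV = 6752. 2^13 = 8192 suffices, so N_min = 13.

13 bits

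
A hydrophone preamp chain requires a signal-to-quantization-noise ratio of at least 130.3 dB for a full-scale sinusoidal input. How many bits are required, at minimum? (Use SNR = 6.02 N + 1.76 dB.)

N ≥ (130.3 − 1.76)/6.02 = 21.352 → N_min = 22.

22 bits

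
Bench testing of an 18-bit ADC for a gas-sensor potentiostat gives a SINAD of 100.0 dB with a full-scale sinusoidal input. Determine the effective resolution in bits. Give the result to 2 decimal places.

16.32 bits

Inverting SNR = 6.02 N + 1.76: N_eff = (100.0 − 1.76)/6.02 = 16.3189.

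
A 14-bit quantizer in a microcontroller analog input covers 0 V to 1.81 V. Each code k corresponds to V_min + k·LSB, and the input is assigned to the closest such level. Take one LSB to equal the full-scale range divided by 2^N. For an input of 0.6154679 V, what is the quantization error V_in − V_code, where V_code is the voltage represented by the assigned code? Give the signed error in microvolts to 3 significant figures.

Span = 1.81 V. LSB = 1.81 V / 2^14 ≈ 110.5 µV.
(V_in − V_min)/LSB = (0.6154679 − (0)) × 16384/1.81 = 5571.1746 → nearest code k = 5571.
Reconstructed level: 0 + 5571 × 1.81/16384 V = 0.61544860840 V.
Error = V_in − V_code = 0.6154679 − (0.61544860840) = +19.3 µV.

+19.3 µV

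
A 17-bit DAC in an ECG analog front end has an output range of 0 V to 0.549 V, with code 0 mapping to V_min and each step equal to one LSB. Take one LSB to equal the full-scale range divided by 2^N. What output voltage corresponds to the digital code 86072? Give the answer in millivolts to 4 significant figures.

Range is 0.549 V. LSB = 0.549 V / 2^17.
Output = V_min + (86072/131072) × range = 0 + 0.656677 × 0.549 V
      = 0 V + 0.360516 V = 0.360516 V.

360.5 mV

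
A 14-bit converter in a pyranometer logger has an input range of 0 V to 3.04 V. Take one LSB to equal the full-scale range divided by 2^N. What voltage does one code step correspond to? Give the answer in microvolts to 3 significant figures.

186 µV

Full-scale range = 3.04 V.
2^14 = 16384 levels.
Step size = 3.04/16384 V = 186 µV.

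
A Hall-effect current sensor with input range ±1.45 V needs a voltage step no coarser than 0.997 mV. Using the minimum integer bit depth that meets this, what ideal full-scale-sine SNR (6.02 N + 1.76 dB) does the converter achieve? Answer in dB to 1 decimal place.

The full-scale span is 1.45 − (-1.45) = 2.9 V.
2.9 V / 0.997 mV = 2909. Since 2^11 = 2048 and 2^12 = 4096, N = 12.
6.02(12) + 1.76 = 74.00 dB.

74.0 dB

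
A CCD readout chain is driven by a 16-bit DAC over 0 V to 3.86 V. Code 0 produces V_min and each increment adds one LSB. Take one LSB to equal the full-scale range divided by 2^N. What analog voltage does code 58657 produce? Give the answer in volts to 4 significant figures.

Full-scale range = 3.86 V. LSB = 3.86 V / 2^16.
V_out = V_min + code × LSB = 0 V + 58657 × 3.86 V / 65536
      = 0 + 3.45483 = 3.45483 V.

3.455 V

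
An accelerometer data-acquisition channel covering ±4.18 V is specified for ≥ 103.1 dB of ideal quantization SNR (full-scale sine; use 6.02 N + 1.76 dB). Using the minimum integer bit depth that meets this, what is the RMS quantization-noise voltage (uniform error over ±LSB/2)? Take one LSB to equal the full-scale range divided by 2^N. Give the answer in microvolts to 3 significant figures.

Range = 4.18 − (-4.18) = 8.36 V.
Solving 6.02 N ≥ 103.1 − 1.76: N ≥ 16.834. Round up → N = 17.
LSB = 8.36 V / 2^17 = 63.782 µV.
σ_q = LSB/√12 = 63.782 µV/3.4641 = 18.4 µV.

18.4 µV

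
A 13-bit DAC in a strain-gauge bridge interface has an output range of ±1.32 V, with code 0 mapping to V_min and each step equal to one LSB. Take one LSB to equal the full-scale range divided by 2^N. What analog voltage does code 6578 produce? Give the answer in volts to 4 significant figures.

Full-scale range = 1.32 V − (-1.32 V) = 2.64 V. LSB = 2.64 V / 2^13.
V_out = V_min + code × LSB = -1.32 V + 6578 × 2.64 V / 8192
      = -1.32 + 2.11986 = 0.799863 V.

0.7999 V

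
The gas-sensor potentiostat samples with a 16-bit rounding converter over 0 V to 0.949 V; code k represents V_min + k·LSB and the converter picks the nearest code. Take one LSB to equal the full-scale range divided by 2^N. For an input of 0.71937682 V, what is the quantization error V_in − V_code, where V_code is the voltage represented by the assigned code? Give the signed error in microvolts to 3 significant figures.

−4.45 µV

Span = 0.949 V. LSB = 0.949 V / 2^16 ≈ 14.48 µV.
(0.71937682 − (0)) / LSB = 0.71937682 × 65536/0.949 = 49678.6926. Nearest integer: k = 49679.
V_code = V_min + k × range/2^16 = 0 + 49679 × 0.949/65536 = 0.71938127136 V.
V_in − V_code = 0.71937682 − (0.71938127136) = −4.45 µV.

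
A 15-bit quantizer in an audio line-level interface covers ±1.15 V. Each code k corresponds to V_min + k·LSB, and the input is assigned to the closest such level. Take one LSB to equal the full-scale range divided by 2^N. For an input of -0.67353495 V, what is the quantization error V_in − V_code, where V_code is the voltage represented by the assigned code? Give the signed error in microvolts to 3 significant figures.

+12.4 µV

The full-scale span is 1.15 − (-1.15) = 2.3 V. LSB = 2.3 V / 2^15 ≈ 70.19 µV.
Position in LSBs: (-0.67353495 − (-1.15)) × 32768/2.3 = 6788.1769; rounding gives k = 6788.
V_code = V_min + k × range/2^15 = -1.15 + 6788 × 2.3/32768 = -0.67354736328 V.
V_in − V_code = -0.67353495 − (-0.67354736328) = +12.4 µV.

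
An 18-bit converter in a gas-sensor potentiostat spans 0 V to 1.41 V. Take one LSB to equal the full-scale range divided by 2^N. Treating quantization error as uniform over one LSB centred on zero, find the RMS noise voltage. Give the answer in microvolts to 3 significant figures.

Full-scale range = 1.41 V.
LSB = 1.41 V / 2^18 = 5.3787 µV.
σ_q = LSB/√12 = 5.3787 µV/3.4641 = 1.55 µV.

1.55 µV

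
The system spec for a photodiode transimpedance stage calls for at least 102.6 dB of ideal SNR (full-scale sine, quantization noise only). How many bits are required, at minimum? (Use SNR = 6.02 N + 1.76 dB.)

N ≥ (102.6 − 1.76)/6.02 = 16.751 → N_min = 17.

17 bits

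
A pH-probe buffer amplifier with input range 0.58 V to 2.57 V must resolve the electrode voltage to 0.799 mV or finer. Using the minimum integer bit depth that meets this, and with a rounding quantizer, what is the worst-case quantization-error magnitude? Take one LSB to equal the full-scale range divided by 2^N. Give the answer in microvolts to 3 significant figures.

243 µV

The full-scale span is 2.57 − (0.58) = 1.99 V.
Required number of levels: 1.99/0.799 mV = 2490.6; smallest N with 2^N ≥ that is 12.
Step size = 1.99/4096 V = 485.84 µV.
|e|_max = LSB/2 = 243 µV.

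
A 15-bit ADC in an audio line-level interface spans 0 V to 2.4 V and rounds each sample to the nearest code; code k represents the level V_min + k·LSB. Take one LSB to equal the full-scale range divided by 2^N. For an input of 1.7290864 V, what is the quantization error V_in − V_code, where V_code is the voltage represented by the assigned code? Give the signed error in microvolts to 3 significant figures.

Span = 2.4 V. LSB = 2.4 V / 2^15 ≈ 73.24 µV.
(1.7290864 − (0)) / LSB = 1.7290864 × 32768/2.4 = 23607.7930. Nearest integer: k = 23608.
V_code = 0 + (23608/32768) × 2.4 = 1.7291015625 V.
e = 1.7290864 − (1.7291015625) = −15.2 µV.

−15.2 µV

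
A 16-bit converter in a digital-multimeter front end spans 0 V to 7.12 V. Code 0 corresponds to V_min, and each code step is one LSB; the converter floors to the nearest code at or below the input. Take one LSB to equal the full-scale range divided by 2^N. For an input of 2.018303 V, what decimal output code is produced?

18577

Span = 7.12 V. LSB = 7.12 V / 2^16 ≈ 108.6 µV.
(V_in − V_min) × 2^16/range = (2.018303 − (0)) × 65536/7.12 = 18577.459.
Floor → code = 18577.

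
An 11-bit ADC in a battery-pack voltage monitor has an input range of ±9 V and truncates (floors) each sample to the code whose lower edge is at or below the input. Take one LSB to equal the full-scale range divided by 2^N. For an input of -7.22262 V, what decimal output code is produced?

202

Range = 9 − (-9) = 18 V. LSB = 18 V / 2^11 ≈ 8.789 mV.
code = ⌊(V_in − V_min)/LSB⌋ = ⌊(V_in − V_min) × 2^11 / range⌋
     = ⌊(-7.22262 − (-9)) × 2048 / 18⌋ = ⌊1.77738 × 2048/18⌋
     = ⌊202.226⌋ = 202.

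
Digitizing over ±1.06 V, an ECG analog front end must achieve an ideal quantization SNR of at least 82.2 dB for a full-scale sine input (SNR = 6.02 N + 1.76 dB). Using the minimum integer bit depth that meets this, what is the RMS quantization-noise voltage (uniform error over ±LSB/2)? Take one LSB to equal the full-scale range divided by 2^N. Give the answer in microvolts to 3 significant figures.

Span: 1.06 V − (-1.06 V) = 2.12 V.
N ≥ (82.2 − 1.76)/6.02 = 13.362 → N_min = 14.
LSB = 2.12 V / 2^14 = 129.39 µV.
RMS noise = LSB/√12 = 37.4 µV.

37.4 µV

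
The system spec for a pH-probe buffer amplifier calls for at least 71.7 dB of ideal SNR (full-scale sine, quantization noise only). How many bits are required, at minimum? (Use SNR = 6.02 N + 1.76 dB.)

Solving 6.02 N ≥ 71.7 − 1.76: N ≥ 11.618. Round up → N = 12.

12 bits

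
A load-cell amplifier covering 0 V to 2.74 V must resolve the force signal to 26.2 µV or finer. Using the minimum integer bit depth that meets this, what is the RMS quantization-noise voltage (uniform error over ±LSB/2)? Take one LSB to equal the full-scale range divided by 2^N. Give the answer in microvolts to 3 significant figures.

Full-scale range = 2.74 V.
2.74 V / 26.2 µV = 104600. Since 2^16 = 65536 and 2^17 = 131072, N = 17.
Step size = 2.74/131072 V = 20.905 µV.
RMS noise = LSB/√12 = 6.03 µV.

6.03 µV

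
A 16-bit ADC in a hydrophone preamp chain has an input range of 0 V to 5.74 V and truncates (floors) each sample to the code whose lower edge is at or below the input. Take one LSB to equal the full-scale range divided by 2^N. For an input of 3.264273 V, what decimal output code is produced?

37269

V_FS = 5.74 V. LSB = 5.74 V / 2^16 ≈ 87.59 µV.
(V_in − V_min) × 2^16/range = (3.264273 − (0)) × 65536/5.74 = 37269.581.
Floor → code = 37269.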